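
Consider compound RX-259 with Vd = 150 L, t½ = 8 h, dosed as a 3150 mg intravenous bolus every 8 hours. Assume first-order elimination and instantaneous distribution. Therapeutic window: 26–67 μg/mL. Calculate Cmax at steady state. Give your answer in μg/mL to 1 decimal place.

The dosing interval is 1 half-life, so f = 2^(−1) = 0.5.
Accumulation ratio R = 1/(1 − f) = 1/0.5 = 2/1.
Single-dose peak C₀ = D/Vd = 3150/150 = 21 μg/mL.
Steady-state peak Cmax,ss = C₀·R = 21 × 2/1 ≈ 42.000 μg/mL.
Peak 42.0 μg/mL vs MTC 67 μg/mL: below toxic threshold.

42.0 μg/mL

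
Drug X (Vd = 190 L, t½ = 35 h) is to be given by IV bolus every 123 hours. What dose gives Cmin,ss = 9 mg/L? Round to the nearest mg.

τ/t½ = 123/35 ≈ 3.5143, so f = (1/2)^(123/35) ≈ 0.087517.
Cmin,ss = (D/Vd)·f/(1−f), so D = Cmin,ss·Vd·(1−f)/f.
D = 9 × 190 × (1−f)/f ≈ 9 × 190 × 10.42635 ≈ 17829.06 mg.

17829 mg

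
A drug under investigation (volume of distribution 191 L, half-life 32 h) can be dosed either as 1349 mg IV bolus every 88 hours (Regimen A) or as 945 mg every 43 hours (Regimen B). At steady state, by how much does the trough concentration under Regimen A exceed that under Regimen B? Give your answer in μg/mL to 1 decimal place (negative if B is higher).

-2.0 μg/mL

Regimen A: f = (1/2)^(88/32) ≈ 0.1487; Cmin,ss = (1349/191)·f/(1−f) ≈ 1.234 μg/mL.
Regimen B: f = (1/2)^(43/32) ≈ 0.3940; Cmin,ss = (945/191)·f/(1−f) ≈ 3.217 μg/mL.
Difference ≈ 1.234 − 3.217 ≈ -1.983 μg/mL.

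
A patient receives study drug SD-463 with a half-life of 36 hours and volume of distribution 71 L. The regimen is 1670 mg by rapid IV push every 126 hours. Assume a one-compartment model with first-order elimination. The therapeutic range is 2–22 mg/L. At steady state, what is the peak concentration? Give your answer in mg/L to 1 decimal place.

Over one 126-h interval, 126/36 ≈ 3.5 half-lives elapse, leaving f ≈ 0.0884 of each dose.
At steady state, accumulation factor R = 1/(1 − e^(−kτ)) ≈ 1.0970.
Single-dose peak C₀ = D/Vd = 1670/71 ≈ 23.521 mg/L.
Steady-state peak Cmax,ss = C₀·R ≈ 23.521 × 1.0970 ≈ 25.803 mg/L.
Peak 25.8 mg/L vs MTC 22 mg/L: exceeds toxic threshold.

25.8 mg/L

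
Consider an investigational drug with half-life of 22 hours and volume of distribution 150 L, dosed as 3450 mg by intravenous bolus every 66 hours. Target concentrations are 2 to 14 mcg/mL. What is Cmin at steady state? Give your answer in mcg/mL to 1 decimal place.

3.3 mcg/mL

τ = 66 h = 3 half-lives, so f = (1/2)^3 = 0.125.
At steady state, R = 1/(1 − 0.125) = 8/7.
Single-dose peak C₀ = D/Vd = 3450/150 = 23 mcg/mL.
Steady-state peak Cmax,ss = C₀·R = 23 × 8/7 ≈ 26.286 mcg/mL.
Steady-state trough Cmin,ss = Cmax,ss·f ≈ 26.286 × 0.125 ≈ 3.286 mcg/mL.
Trough 3.3 mcg/mL vs MEC 2 mcg/mL: adequate.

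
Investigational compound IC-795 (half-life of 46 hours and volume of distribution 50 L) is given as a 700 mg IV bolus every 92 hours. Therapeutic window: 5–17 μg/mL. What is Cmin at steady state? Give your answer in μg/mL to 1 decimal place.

4.7 μg/mL

τ = 92 h = 2 half-lives, so f = (1/2)^2 = 0.25.
At steady state, R = 1/(1 − 0.25) = 4/3.
Single-dose peak C₀ = D/Vd = 700/50 = 14 μg/mL.
Steady-state peak Cmax,ss = C₀·R = 14 × 4/3 ≈ 18.667 μg/mL.
Steady-state trough Cmin,ss = Cmax,ss·f ≈ 18.667 × 0.25 ≈ 4.667 μg/mL.
Trough 4.7 μg/mL vs MEC 5 μg/mL: subtherapeutic.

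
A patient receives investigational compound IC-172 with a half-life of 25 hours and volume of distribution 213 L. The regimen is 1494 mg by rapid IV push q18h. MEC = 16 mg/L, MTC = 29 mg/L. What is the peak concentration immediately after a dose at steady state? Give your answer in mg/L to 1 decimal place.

τ/t½ = 18/25 ≈ 0.72, so fraction remaining f = (1/2)^(18/25) ≈ 0.6071.
At steady state, accumulation factor R = 1/(1 − e^(−kτ)) ≈ 2.5452.
Each bolus raises the concentration by D/Vd = 1494/213 ≈ 7.014 mg/L.
Steady-state peak Cmax,ss = C₀·R ≈ 7.014 × 2.5452 ≈ 17.852 mg/L.
Peak 17.9 mg/L vs MTC 29 mg/L: below toxic threshold.

17.9 mg/L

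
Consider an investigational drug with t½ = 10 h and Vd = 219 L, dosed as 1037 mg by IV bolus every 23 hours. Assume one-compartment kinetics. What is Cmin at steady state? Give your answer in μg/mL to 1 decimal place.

1.2 μg/mL

Over one 23-h interval, 23/10 ≈ 2.3 half-lives elapse, leaving f ≈ 0.2031 of each dose.
Accumulation ratio R = 1/(1 − f) ≈ 1/0.7969 ≈ 1.2549.
Single-dose peak C₀ = D/Vd = 1037/219 ≈ 4.735 μg/mL.
Steady-state peak Cmax,ss = C₀·R ≈ 4.735 × 1.2549 ≈ 5.942 μg/mL.
Steady-state trough Cmin,ss = Cmax,ss·f ≈ 5.942 × 0.2031 ≈ 1.207 μg/mL.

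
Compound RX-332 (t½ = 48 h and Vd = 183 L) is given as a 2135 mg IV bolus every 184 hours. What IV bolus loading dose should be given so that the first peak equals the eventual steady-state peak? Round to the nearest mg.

f = (1/2)^(184/48) ≈ 0.070154; accumulation ratio R = 1/(1−f) ≈ 1.07545.
Loading dose to hit Cmax,ss on first dose: D_load = D_maint·R ≈ 2135 × 1.07545 ≈ 2296.09 mg.

2296 mg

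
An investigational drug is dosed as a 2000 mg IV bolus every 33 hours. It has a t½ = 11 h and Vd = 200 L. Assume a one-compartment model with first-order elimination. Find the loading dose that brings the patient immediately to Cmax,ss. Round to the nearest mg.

2286 mg

f = (1/2)^(33/11) ≈ 0.125000; accumulation ratio R = 1/(1−f) ≈ 1.14286.
Loading dose to hit Cmax,ss on first dose: D_load = D_maint·R ≈ 2000 × 1.14286 ≈ 2285.72 mg.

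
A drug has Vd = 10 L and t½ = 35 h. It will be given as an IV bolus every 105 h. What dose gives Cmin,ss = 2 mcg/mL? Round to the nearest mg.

τ/t½ = 105/35 ≈ 3, so f = (1/2)^(105/35) ≈ 0.125000.
Cmin,ss = (D/Vd)·f/(1−f), so D = Cmin,ss·Vd·(1−f)/f.
D = 2 × 10 × (1−f)/f ≈ 2 × 10 × 7.00000 ≈ 140.00 mg.

140 mg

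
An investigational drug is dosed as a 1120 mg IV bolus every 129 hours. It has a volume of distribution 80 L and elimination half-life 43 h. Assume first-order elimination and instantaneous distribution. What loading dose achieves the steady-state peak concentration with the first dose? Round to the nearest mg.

1280 mg

f = (1/2)^(129/43) ≈ 0.125000; accumulation ratio R = 1/(1−f) ≈ 1.14286.
Loading dose to hit Cmax,ss on first dose: D_load = D_maint·R ≈ 1120 × 1.14286 ≈ 1280.00 mg.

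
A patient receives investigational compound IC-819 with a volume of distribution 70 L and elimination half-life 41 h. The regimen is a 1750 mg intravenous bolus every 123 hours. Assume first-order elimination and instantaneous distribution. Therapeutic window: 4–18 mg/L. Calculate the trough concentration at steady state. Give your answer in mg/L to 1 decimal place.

3.6 mg/L

τ = 123 h = 3 half-lives, so f = (1/2)^3 = 0.125.
At steady state, R = 1/(1 − 0.125) = 8/7.
Single-dose peak C₀ = D/Vd = 1750/70 = 25 mg/L.
Steady-state peak Cmax,ss = C₀·R = 25 × 8/7 ≈ 28.571 mg/L.
Steady-state trough Cmin,ss = Cmax,ss·f ≈ 28.571 × 0.125 ≈ 3.571 mg/L.
Trough 3.6 mg/L vs MEC 4 mg/L: subtherapeutic.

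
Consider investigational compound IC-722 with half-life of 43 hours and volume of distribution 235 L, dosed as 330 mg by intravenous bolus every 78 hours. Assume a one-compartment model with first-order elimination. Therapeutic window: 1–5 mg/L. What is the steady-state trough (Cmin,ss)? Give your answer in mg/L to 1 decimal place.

k = ln2/t½ = ln2/43 ≈ 0.016120 h⁻¹; fraction remaining f = e^(−kτ) = e^(−0.016120×78) ≈ 0.2844.
Accumulation ratio R = 1/(1 − f) ≈ 1/0.7156 ≈ 1.3974.
Each bolus raises the concentration by D/Vd = 330/235 ≈ 1.404 mg/L.
Steady-state peak Cmax,ss = C₀·R ≈ 1.404 × 1.3974 ≈ 1.962 mg/L.
One interval later, Cmin,ss = Cmax,ss·e^(−kτ) ≈ 1.962 × 0.2844 ≈ 0.558 mg/L.
Trough 0.6 mg/L vs MEC 1 mg/L: subtherapeutic.

0.6 mg/L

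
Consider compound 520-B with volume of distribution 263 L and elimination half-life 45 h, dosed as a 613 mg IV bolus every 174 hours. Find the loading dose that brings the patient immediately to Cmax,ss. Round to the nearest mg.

658 mg

f = (1/2)^(174/45) ≈ 0.068552; accumulation ratio R = 1/(1−f) ≈ 1.07360.
Loading dose to hit Cmax,ss on first dose: D_load = D_maint·R ≈ 613 × 1.07360 ≈ 658.12 mg.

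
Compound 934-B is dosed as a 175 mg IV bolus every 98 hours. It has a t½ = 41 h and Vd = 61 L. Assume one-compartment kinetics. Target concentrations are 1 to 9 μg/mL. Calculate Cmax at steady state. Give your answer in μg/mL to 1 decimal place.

3.5 μg/mL

Over one 98-h interval, 98/41 ≈ 2.3902 half-lives elapse, leaving f ≈ 0.1908 of each dose.
At steady state, accumulation factor R = 1/(1 − e^(−kτ)) ≈ 1.2358.
Single-dose peak C₀ = D/Vd = 175/61 ≈ 2.869 μg/mL.
Steady-state peak Cmax,ss = C₀·R ≈ 2.869 × 1.2358 ≈ 3.546 μg/mL.
Peak 3.5 μg/mL vs MTC 9 μg/mL: below toxic threshold.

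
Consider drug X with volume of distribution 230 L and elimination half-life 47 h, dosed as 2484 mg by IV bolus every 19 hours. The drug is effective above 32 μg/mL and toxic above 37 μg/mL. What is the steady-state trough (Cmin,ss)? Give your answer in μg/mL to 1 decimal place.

33.4 μg/mL

Over one 19-h interval, 19/47 ≈ 0.40426 half-lives elapse, leaving f ≈ 0.7556 of each dose.
Single-dose peak C₀ = D/Vd = 2484/230 ≈ 10.800 μg/mL.
Steady-state trough Cmin,ss = C₀·f/(1−f) ≈ 10.800 × 0.7556/0.2444 ≈ 33.390 μg/mL.
Trough 33.4 μg/mL vs MEC 32 μg/mL: adequate.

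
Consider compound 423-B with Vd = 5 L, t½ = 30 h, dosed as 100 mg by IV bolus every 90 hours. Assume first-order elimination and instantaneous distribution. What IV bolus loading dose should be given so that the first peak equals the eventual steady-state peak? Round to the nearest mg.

f = (1/2)^(90/30) ≈ 0.125000; accumulation ratio R = 1/(1−f) ≈ 1.14286.
Loading dose to hit Cmax,ss on first dose: D_load = D_maint·R ≈ 100 × 1.14286 ≈ 114.29 mg.

114 mg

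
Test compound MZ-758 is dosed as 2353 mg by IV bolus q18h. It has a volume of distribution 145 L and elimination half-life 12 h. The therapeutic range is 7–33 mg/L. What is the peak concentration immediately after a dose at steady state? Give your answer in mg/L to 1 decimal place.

k = ln2/t½ = ln2/12 ≈ 0.057762 h⁻¹; fraction remaining f = e^(−kτ) = e^(−0.057762×18) ≈ 0.3536.
At steady state, accumulation factor R = 1/(1 − e^(−kτ)) ≈ 1.5470.
Each bolus raises the concentration by D/Vd = 2353/145 ≈ 16.228 mg/L.
Steady-state peak Cmax,ss = C₀·R ≈ 16.228 × 1.5470 ≈ 25.105 mg/L.
Peak 25.1 mg/L vs MTC 33 mg/L: below toxic threshold.

25.1 mg/L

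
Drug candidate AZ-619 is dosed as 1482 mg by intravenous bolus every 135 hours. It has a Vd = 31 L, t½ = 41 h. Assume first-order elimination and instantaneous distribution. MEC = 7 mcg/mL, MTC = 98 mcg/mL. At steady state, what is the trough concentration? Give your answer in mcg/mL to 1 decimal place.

Over one 135-h interval, 135/41 ≈ 3.2927 half-lives elapse, leaving f ≈ 0.1020 of each dose.
Single-dose peak C₀ = D/Vd = 1482/31 ≈ 47.806 mcg/mL.
Steady-state trough Cmin,ss = C₀·f/(1−f) ≈ 47.806 × 0.1020/0.8980 ≈ 5.430 mcg/mL.
Trough 5.4 mcg/mL vs MEC 7 mcg/mL: subtherapeutic.

5.4 mcg/mL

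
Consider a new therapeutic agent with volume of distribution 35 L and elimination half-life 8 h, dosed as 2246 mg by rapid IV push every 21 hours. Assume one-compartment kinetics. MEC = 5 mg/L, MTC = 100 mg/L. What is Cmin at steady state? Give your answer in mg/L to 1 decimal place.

12.4 mg/L

k = ln2/t½ = ln2/8 ≈ 0.086643 h⁻¹; fraction remaining f = e^(−kτ) = e^(−0.086643×21) ≈ 0.1621.
Accumulation ratio R = 1/(1 − f) ≈ 1/0.8379 ≈ 1.1935.
Single-dose peak C₀ = D/Vd = 2246/35 ≈ 64.171 mg/L.
Steady-state peak Cmax,ss = C₀·R ≈ 64.171 × 1.1935 ≈ 76.588 mg/L.
Steady-state trough Cmin,ss = Cmax,ss·f ≈ 76.588 × 0.1621 ≈ 12.415 mg/L.
Trough 12.4 mg/L vs MEC 5 mg/L: adequate.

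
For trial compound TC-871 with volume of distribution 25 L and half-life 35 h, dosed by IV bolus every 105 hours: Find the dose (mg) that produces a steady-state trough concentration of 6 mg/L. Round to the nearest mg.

1050 mg

τ/t½ = 105/35 ≈ 3, so f = (1/2)^(105/35) ≈ 0.125000.
Cmin,ss = (D/Vd)·f/(1−f), so D = Cmin,ss·Vd·(1−f)/f.
D = 6 × 25 × (1−f)/f ≈ 6 × 25 × 7.00000 ≈ 1050.00 mg.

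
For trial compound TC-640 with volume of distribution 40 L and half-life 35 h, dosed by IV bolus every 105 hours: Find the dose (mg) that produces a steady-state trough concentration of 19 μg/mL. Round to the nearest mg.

5320 mg

τ/t½ = 105/35 ≈ 3, so f = (1/2)^(105/35) ≈ 0.125000.
Cmin,ss = (D/Vd)·f/(1−f), so D = Cmin,ss·Vd·(1−f)/f.
D = 19 × 40 × (1−f)/f ≈ 19 × 40 × 7.00000 ≈ 5320.00 mg.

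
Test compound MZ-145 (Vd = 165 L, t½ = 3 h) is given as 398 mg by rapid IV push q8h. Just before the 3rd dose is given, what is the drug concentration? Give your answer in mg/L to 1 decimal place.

0.4 mg/L

f = (1/2)^(τ/t½) = (1/2)^(8/3) ≈ 0.1575.
C₀ = D/Vd = 398/165 ≈ 2.412 mg/L.
Before the 3rd dose, 2 doses have been given. Superposition: Cmin = C₀·(f + f²).
≈ 2.412 × (0.1575 + 0.0248) ≈ 2.412 × 0.1823 ≈ 0.440 mg/L.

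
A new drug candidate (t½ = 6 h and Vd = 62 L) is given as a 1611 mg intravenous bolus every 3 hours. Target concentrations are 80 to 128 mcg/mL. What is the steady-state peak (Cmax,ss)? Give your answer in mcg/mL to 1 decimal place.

88.7 mcg/mL

k = ln2/t½ = ln2/6 ≈ 0.115525 h⁻¹; fraction remaining f = e^(−kτ) = e^(−0.115525×3) ≈ 0.7071.
Accumulation ratio R = 1/(1 − f) ≈ 1/0.2929 ≈ 3.4141.
Each bolus raises the concentration by D/Vd = 1611/62 ≈ 25.984 mcg/mL.
Steady-state peak Cmax,ss = C₀·R ≈ 25.984 × 3.4141 ≈ 88.712 mcg/mL.
Peak 88.7 mcg/mL vs MTC 128 mcg/mL: below toxic threshold.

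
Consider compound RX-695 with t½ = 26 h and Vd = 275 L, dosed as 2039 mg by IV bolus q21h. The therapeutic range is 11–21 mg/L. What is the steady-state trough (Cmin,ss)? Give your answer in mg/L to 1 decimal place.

9.9 mg/L

k = ln2/t½ = ln2/26 ≈ 0.026660 h⁻¹; fraction remaining f = e^(−kτ) = e^(−0.026660×21) ≈ 0.5713.
Accumulation ratio R = 1/(1 − f) ≈ 1/0.4287 ≈ 2.3326.
Single-dose peak C₀ = D/Vd = 2039/275 ≈ 7.415 mg/L.
Steady-state peak Cmax,ss = C₀·R ≈ 7.415 × 2.3326 ≈ 17.296 mg/L.
Steady-state trough Cmin,ss = Cmax,ss·f ≈ 17.296 × 0.5713 ≈ 9.881 mg/L.
Trough 9.9 mg/L vs MEC 11 mg/L: subtherapeutic.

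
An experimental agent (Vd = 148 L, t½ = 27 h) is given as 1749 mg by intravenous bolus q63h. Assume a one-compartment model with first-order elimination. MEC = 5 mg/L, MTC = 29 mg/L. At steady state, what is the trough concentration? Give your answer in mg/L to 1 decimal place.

2.9 mg/L

τ/t½ = 63/27 ≈ 2.3333, so fraction remaining f = (1/2)^(63/27) ≈ 0.1984.
Accumulation ratio R = 1/(1 − f) ≈ 1/0.8016 ≈ 1.2475.
Each bolus raises the concentration by D/Vd = 1749/148 ≈ 11.818 mg/L.
Cmax,ss = C₀/(1 − f) ≈ 11.818/0.8016 ≈ 14.743 mg/L.
One interval later, Cmin,ss = Cmax,ss·e^(−kτ) ≈ 14.743 × 0.1984 ≈ 2.925 mg/L.
Trough 2.9 mg/L vs MEC 5 mg/L: subtherapeutic.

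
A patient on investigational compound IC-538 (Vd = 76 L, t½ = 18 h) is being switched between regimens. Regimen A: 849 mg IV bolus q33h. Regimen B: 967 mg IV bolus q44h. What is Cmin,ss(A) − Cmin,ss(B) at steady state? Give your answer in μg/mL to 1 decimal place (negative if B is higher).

1.5 μg/mL

Regimen A: f = (1/2)^(33/18) ≈ 0.2806; Cmin,ss = (849/76)·f/(1−f) ≈ 4.357 μg/mL.
Regimen B: f = (1/2)^(44/18) ≈ 0.1837; Cmin,ss = (967/76)·f/(1−f) ≈ 2.863 μg/mL.
Difference ≈ 4.357 − 2.863 ≈ 1.494 μg/mL.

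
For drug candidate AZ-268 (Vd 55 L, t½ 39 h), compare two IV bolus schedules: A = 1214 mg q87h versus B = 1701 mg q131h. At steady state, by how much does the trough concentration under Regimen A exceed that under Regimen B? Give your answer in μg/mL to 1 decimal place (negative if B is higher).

2.6 μg/mL

Regimen A: f = (1/2)^(87/39) ≈ 0.2130; Cmin,ss = (1214/55)·f/(1−f) ≈ 5.974 μg/mL.
Regimen B: f = (1/2)^(131/39) ≈ 0.0975; Cmin,ss = (1701/55)·f/(1−f) ≈ 3.341 μg/mL.
Difference ≈ 5.974 − 3.341 ≈ 2.633 μg/mL.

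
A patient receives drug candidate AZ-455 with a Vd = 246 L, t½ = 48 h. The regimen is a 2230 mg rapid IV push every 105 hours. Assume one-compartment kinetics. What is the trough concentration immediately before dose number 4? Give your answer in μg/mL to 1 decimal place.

2.5 μg/mL

f = (1/2)^(τ/t½) = (1/2)^(105/48) ≈ 0.2195.
C₀ = D/Vd = 2230/246 ≈ 9.065 μg/mL.
Before the 4th dose, 3 doses have been given. Superposition: Cmin = C₀·(f + f² + … + f^3).
≈ 9.065 × (0.2195 + 0.0482 + 0.0106) ≈ 9.065 × 0.2783 ≈ 2.523 μg/mL.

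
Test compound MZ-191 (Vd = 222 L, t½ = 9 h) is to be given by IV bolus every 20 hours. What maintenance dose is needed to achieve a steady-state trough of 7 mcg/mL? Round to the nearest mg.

5697 mg

τ/t½ = 20/9 ≈ 2.2222, so f = (1/2)^(20/9) ≈ 0.214311.
Cmin,ss = (D/Vd)·f/(1−f), so D = Cmin,ss·Vd·(1−f)/f.
D = 7 × 222 × (1−f)/f ≈ 7 × 222 × 3.66612 ≈ 5697.15 mg.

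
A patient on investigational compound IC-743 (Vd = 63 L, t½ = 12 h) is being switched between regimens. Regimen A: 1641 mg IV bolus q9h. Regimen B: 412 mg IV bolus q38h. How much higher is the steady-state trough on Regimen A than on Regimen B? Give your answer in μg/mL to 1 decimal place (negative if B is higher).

37.4 μg/mL

Regimen A: f = (1/2)^(9/12) ≈ 0.5946; Cmin,ss = (1641/63)·f/(1−f) ≈ 38.204 μg/mL.
Regimen B: f = (1/2)^(38/12) ≈ 0.1114; Cmin,ss = (412/63)·f/(1−f) ≈ 0.820 μg/mL.
Difference ≈ 38.204 − 0.820 ≈ 37.384 μg/mL.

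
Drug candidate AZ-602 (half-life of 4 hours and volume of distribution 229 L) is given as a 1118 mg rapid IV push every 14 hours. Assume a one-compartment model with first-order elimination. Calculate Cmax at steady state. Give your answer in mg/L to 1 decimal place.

5.4 mg/L

τ/t½ = 14/4 ≈ 3.5, so fraction remaining f = (1/2)^(14/4) ≈ 0.0884.
Accumulation ratio R = 1/(1 − f) ≈ 1/0.9116 ≈ 1.0970.
Each bolus raises the concentration by D/Vd = 1118/229 ≈ 4.882 mg/L.
Cmax,ss = C₀/(1 − f) ≈ 4.882/0.9116 ≈ 5.355 mg/L.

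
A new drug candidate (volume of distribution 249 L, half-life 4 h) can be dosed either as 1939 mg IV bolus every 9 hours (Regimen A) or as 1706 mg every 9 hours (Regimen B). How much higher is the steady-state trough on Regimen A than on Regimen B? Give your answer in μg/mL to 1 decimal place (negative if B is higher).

Regimen A: f = (1/2)^(9/4) ≈ 0.2102; Cmin,ss = (1939/249)·f/(1−f) ≈ 2.072 μg/mL.
Regimen B: f = (1/2)^(9/4) ≈ 0.2102; Cmin,ss = (1706/249)·f/(1−f) ≈ 1.823 μg/mL.
Difference ≈ 2.072 − 1.823 ≈ 0.249 μg/mL.

0.2 μg/mL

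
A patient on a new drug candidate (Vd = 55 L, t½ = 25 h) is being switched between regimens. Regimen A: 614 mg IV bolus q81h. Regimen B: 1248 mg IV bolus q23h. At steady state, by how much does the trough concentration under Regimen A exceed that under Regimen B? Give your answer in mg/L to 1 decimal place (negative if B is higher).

-24.1 mg/L

Regimen A: f = (1/2)^(81/25) ≈ 0.1058; Cmin,ss = (614/55)·f/(1−f) ≈ 1.321 mg/L.
Regimen B: f = (1/2)^(23/25) ≈ 0.5285; Cmin,ss = (1248/55)·f/(1−f) ≈ 25.434 mg/L.
Difference ≈ 1.321 − 25.434 ≈ -24.113 mg/L.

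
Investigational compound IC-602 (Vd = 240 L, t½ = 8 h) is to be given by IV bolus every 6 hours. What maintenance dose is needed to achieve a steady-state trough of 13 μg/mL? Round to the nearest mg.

τ/t½ = 6/8 ≈ 0.75, so f = (1/2)^(6/8) ≈ 0.594604.
Cmin,ss = (D/Vd)·f/(1−f), so D = Cmin,ss·Vd·(1−f)/f.
D = 13 × 240 × (1−f)/f ≈ 13 × 240 × 0.68179 ≈ 2127.18 mg.

2127 mg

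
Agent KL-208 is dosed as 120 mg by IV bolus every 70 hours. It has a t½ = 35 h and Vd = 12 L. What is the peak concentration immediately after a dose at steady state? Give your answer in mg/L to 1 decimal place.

13.3 mg/L

The dosing interval is 2 half-lives, so f = 2^(−2) = 0.25.
At steady state, R = 1/(1 − 0.25) = 4/3.
Single-dose peak C₀ = D/Vd = 120/12 = 10 mg/L.
Steady-state peak Cmax,ss = C₀·R = 10 × 4/3 ≈ 13.333 mg/L.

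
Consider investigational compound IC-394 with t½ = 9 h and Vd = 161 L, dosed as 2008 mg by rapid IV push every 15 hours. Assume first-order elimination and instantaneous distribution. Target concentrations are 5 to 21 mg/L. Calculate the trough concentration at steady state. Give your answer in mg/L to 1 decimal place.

τ/t½ = 15/9 ≈ 1.6667, so fraction remaining f = (1/2)^(15/9) ≈ 0.3150.
At steady state, accumulation factor R = 1/(1 − e^(−kτ)) ≈ 1.4599.
Each bolus raises the concentration by D/Vd = 2008/161 ≈ 12.472 mg/L.
Steady-state peak Cmax,ss = C₀·R ≈ 12.472 × 1.4599 ≈ 18.208 mg/L.
Steady-state trough Cmin,ss = Cmax,ss·f ≈ 18.208 × 0.3150 ≈ 5.736 mg/L.
Trough 5.7 mg/L vs MEC 5 mg/L: adequate.

5.7 mg/L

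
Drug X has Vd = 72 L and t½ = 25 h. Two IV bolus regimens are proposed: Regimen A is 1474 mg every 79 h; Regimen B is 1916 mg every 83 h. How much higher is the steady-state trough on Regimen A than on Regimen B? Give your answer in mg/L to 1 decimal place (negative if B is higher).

Regimen A: f = (1/2)^(79/25) ≈ 0.1119; Cmin,ss = (1474/72)·f/(1−f) ≈ 2.579 mg/L.
Regimen B: f = (1/2)^(83/25) ≈ 0.1001; Cmin,ss = (1916/72)·f/(1−f) ≈ 2.960 mg/L.
Difference ≈ 2.579 − 2.960 ≈ -0.381 mg/L.

-0.4 mg/L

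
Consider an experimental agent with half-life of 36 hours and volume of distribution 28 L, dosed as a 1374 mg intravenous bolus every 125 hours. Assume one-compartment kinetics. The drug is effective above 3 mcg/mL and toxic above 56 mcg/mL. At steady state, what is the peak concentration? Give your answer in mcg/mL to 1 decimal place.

k = ln2/t½ = ln2/36 ≈ 0.019254 h⁻¹; fraction remaining f = e^(−kτ) = e^(−0.019254×125) ≈ 0.0901.
Accumulation ratio R = 1/(1 − f) ≈ 1/0.9099 ≈ 1.0990.
Single-dose peak C₀ = D/Vd = 1374/28 ≈ 49.071 mcg/mL.
Steady-state peak Cmax,ss = C₀·R ≈ 49.071 × 1.0990 ≈ 53.929 mcg/mL.
Peak 53.9 mcg/mL vs MTC 56 mcg/mL: below toxic threshold.

53.9 mcg/mL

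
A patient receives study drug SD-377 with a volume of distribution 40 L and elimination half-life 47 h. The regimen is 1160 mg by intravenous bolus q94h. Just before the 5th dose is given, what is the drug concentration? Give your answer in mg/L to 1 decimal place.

9.6 mg/L

f = (1/2)^(τ/t½) = (1/2)^(94/47) ≈ 0.2500.
C₀ = D/Vd = 1160/40 ≈ 29.000 mg/L.
Before the 5th dose, 4 doses have been given. Superposition: Cmin = C₀·(f + f² + … + f^4).
≈ 29.000 × (0.2500 + 0.0625 + 0.0156 + 0.0039) ≈ 29.000 × 0.3320 ≈ 9.628 mg/L.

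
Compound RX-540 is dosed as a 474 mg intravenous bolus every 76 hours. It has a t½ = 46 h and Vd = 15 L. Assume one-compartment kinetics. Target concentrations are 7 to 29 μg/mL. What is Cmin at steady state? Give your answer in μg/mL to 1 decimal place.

Over one 76-h interval, 76/46 ≈ 1.6522 half-lives elapse, leaving f ≈ 0.3182 of each dose.
Single-dose peak C₀ = D/Vd = 474/15 ≈ 31.600 μg/mL.
Steady-state trough Cmin,ss = C₀·f/(1−f) ≈ 31.600 × 0.3182/0.6818 ≈ 14.748 μg/mL.
Trough 14.7 μg/mL vs MEC 7 μg/mL: adequate.

14.7 μg/mL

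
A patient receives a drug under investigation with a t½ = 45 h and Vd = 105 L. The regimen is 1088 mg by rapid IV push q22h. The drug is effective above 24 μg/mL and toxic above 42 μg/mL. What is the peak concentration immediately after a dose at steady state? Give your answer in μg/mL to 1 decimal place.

k = ln2/t½ = ln2/45 ≈ 0.015403 h⁻¹; fraction remaining f = e^(−kτ) = e^(−0.015403×22) ≈ 0.7126.
At steady state, accumulation factor R = 1/(1 − e^(−kτ)) ≈ 3.4795.
Each bolus raises the concentration by D/Vd = 1088/105 ≈ 10.362 μg/mL.
Steady-state peak Cmax,ss = C₀·R ≈ 10.362 × 3.4795 ≈ 36.055 μg/mL.
Peak 36.1 μg/mL vs MTC 42 μg/mL: below toxic threshold.

36.1 μg/mL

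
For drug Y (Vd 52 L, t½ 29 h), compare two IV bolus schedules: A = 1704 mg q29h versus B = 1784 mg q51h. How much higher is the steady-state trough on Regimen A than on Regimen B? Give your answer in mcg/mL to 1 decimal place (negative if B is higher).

18.4 mcg/mL

Regimen A: f = (1/2)^(29/29) ≈ 0.5000; Cmin,ss = (1704/52)·f/(1−f) ≈ 32.769 mcg/mL.
Regimen B: f = (1/2)^(51/29) ≈ 0.2955; Cmin,ss = (1784/52)·f/(1−f) ≈ 14.390 mcg/mL.
Difference ≈ 32.769 − 14.390 ≈ 18.379 mcg/mL.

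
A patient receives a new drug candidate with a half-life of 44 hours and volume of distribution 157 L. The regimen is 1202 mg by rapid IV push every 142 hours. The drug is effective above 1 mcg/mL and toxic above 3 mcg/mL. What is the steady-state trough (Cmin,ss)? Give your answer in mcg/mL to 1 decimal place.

0.9 mcg/mL

Over one 142-h interval, 142/44 ≈ 3.2273 half-lives elapse, leaving f ≈ 0.1068 of each dose.
Accumulation ratio R = 1/(1 − f) ≈ 1/0.8932 ≈ 1.1196.
Single-dose peak C₀ = D/Vd = 1202/157 ≈ 7.656 mcg/mL.
Cmax,ss = C₀/(1 − f) ≈ 7.656/0.8932 ≈ 8.571 mcg/mL.
One interval later, Cmin,ss = Cmax,ss·e^(−kτ) ≈ 8.571 × 0.1068 ≈ 0.915 mcg/mL.
Trough 0.9 mcg/mL vs MEC 1 mcg/mL: subtherapeutic.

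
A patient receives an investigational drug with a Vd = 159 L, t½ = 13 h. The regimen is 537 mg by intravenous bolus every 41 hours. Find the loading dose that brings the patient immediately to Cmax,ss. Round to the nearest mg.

f = (1/2)^(41/13) ≈ 0.112356; accumulation ratio R = 1/(1−f) ≈ 1.12658.
Loading dose to hit Cmax,ss on first dose: D_load = D_maint·R ≈ 537 × 1.12658 ≈ 604.97 mg.

605 mg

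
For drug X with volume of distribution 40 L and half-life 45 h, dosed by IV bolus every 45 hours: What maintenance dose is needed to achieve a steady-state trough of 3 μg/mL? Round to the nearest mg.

120 mg

τ/t½ = 45/45 ≈ 1, so f = (1/2)^(45/45) ≈ 0.500000.
Cmin,ss = (D/Vd)·f/(1−f), so D = Cmin,ss·Vd·(1−f)/f.
D = 3 × 40 × (1−f)/f ≈ 3 × 40 × 1.00000 ≈ 120.00 mg.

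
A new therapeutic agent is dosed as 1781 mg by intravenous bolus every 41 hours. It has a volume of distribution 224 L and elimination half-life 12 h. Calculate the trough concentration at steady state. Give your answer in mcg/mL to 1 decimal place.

0.8 mcg/mL

k = ln2/t½ = ln2/12 ≈ 0.057762 h⁻¹; fraction remaining f = e^(−kτ) = e^(−0.057762×41) ≈ 0.0936.
At steady state, accumulation factor R = 1/(1 − e^(−kτ)) ≈ 1.1033.
Single-dose peak C₀ = D/Vd = 1781/224 ≈ 7.951 mcg/mL.
Steady-state peak Cmax,ss = C₀·R ≈ 7.951 × 1.1033 ≈ 8.772 mcg/mL.
Steady-state trough Cmin,ss = Cmax,ss·f ≈ 8.772 × 0.0936 ≈ 0.821 mcg/mL.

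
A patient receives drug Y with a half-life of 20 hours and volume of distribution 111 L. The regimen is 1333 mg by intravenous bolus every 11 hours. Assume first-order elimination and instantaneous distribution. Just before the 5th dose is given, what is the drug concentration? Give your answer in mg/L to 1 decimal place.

20.2 mg/L

f = (1/2)^(τ/t½) = (1/2)^(11/20) ≈ 0.6830.
C₀ = D/Vd = 1333/111 ≈ 12.009 mg/L.
Before the 5th dose, 4 doses have been given. Superposition: Cmin = C₀·(f + f² + … + f^4).
≈ 12.009 × (0.6830 + 0.4665 + 0.3186 + 0.2176) ≈ 12.009 × 1.6857 ≈ 20.244 mg/L.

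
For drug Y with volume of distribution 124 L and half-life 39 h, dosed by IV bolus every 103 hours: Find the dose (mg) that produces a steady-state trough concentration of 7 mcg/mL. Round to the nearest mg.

4546 mg

τ/t½ = 103/39 ≈ 2.641, so f = (1/2)^(103/39) ≈ 0.160314.
Cmin,ss = (D/Vd)·f/(1−f), so D = Cmin,ss·Vd·(1−f)/f.
D = 7 × 124 × (1−f)/f ≈ 7 × 124 × 5.23776 ≈ 4546.38 mg.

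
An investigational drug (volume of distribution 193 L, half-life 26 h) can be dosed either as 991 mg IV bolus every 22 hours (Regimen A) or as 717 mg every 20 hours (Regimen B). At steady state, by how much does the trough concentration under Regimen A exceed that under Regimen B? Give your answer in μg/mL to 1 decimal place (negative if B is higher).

1.2 μg/mL

Regimen A: f = (1/2)^(22/26) ≈ 0.5563; Cmin,ss = (991/193)·f/(1−f) ≈ 6.438 μg/mL.
Regimen B: f = (1/2)^(20/26) ≈ 0.5867; Cmin,ss = (717/193)·f/(1−f) ≈ 5.274 μg/mL.
Difference ≈ 6.438 − 5.274 ≈ 1.164 μg/mL.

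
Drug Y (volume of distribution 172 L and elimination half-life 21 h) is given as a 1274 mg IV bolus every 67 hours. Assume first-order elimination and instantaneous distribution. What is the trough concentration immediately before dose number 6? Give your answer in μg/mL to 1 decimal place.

0.9 μg/mL

f = (1/2)^(τ/t½) = (1/2)^(67/21) ≈ 0.1095.
C₀ = D/Vd = 1274/172 ≈ 7.407 μg/mL.
Before the 6th dose, 5 doses have been given. Superposition: Cmin = C₀·(f + f² + … + f^5).
≈ 7.407 × (0.1095 + 0.0120 + 0.0013 + 0.0001 + 0.0000) ≈ 7.407 × 0.1229 ≈ 0.910 μg/mL.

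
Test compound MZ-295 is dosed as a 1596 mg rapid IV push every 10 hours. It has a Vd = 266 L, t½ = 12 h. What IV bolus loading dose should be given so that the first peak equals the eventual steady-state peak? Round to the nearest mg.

3637 mg

f = (1/2)^(10/12) ≈ 0.561231; accumulation ratio R = 1/(1−f) ≈ 2.27910.
Loading dose to hit Cmax,ss on first dose: D_load = D_maint·R ≈ 1596 × 2.27910 ≈ 3637.44 mg.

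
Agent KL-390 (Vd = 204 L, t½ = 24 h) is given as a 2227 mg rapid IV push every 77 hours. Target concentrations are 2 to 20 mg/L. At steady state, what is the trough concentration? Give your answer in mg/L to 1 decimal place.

τ/t½ = 77/24 ≈ 3.2083, so fraction remaining f = (1/2)^(77/24) ≈ 0.1082.
Accumulation ratio R = 1/(1 − f) ≈ 1/0.8918 ≈ 1.1213.
Single-dose peak C₀ = D/Vd = 2227/204 ≈ 10.917 mg/L.
Steady-state peak Cmax,ss = C₀·R ≈ 10.917 × 1.1213 ≈ 12.241 mg/L.
One interval later, Cmin,ss = Cmax,ss·e^(−kτ) ≈ 12.241 × 0.1082 ≈ 1.324 mg/L.
Trough 1.3 mg/L vs MEC 2 mg/L: subtherapeutic.

1.3 mg/L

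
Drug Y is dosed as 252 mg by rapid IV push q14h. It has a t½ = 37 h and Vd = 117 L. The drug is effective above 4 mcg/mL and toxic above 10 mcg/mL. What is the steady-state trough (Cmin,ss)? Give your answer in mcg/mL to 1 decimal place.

τ/t½ = 14/37 ≈ 0.37838, so fraction remaining f = (1/2)^(14/37) ≈ 0.7693.
Single-dose peak C₀ = D/Vd = 252/117 ≈ 2.154 mcg/mL.
Steady-state trough Cmin,ss = C₀·f/(1−f) ≈ 2.154 × 0.7693/0.2307 ≈ 7.183 mcg/mL.
Trough 7.2 mcg/mL vs MEC 4 mcg/mL: adequate.

7.2 mcg/mL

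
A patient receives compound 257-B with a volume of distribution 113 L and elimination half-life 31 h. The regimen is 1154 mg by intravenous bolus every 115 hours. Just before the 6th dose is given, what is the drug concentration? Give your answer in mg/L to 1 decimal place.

0.8 mg/L

f = (1/2)^(τ/t½) = (1/2)^(115/31) ≈ 0.0764.
C₀ = D/Vd = 1154/113 ≈ 10.212 mg/L.
Before the 6th dose, 5 doses have been given. Superposition: Cmin = C₀·(f + f² + … + f^5).
≈ 10.212 × (0.0764 + 0.0058 + 0.0004 + 0.0000 + 0.0000) ≈ 10.212 × 0.0826 ≈ 0.844 mg/L.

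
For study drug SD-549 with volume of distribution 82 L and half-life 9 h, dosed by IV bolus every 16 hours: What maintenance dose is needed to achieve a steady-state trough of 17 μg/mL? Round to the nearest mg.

τ/t½ = 16/9 ≈ 1.7778, so f = (1/2)^(16/9) ≈ 0.291632.
Cmin,ss = (D/Vd)·f/(1−f), so D = Cmin,ss·Vd·(1−f)/f.
D = 17 × 82 × (1−f)/f ≈ 17 × 82 × 2.42898 ≈ 3386.00 mg.

3386 mg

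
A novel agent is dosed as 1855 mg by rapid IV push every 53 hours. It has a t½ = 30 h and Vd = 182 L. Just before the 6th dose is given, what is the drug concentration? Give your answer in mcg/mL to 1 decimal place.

4.2 mcg/mL

f = (1/2)^(τ/t½) = (1/2)^(53/30) ≈ 0.2939.
C₀ = D/Vd = 1855/182 ≈ 10.192 mcg/mL.
Before the 6th dose, 5 doses have been given. Superposition: Cmin = C₀·(f + f² + … + f^5).
≈ 10.192 × (0.2939 + 0.0864 + 0.0254 + 0.0075 + 0.0022) ≈ 10.192 × 0.4154 ≈ 4.234 mcg/mL.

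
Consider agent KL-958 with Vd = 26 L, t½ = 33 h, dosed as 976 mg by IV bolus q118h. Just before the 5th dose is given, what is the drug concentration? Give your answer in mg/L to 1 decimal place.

f = (1/2)^(τ/t½) = (1/2)^(118/33) ≈ 0.0839.
C₀ = D/Vd = 976/26 ≈ 37.538 mg/L.
Before the 5th dose, 4 doses have been given. Superposition: Cmin = C₀·(f + f² + … + f^4).
≈ 37.538 × (0.0839 + 0.0070 + 0.0006 + 0.0000) ≈ 37.538 × 0.0915 ≈ 3.435 mg/L.

3.4 mg/L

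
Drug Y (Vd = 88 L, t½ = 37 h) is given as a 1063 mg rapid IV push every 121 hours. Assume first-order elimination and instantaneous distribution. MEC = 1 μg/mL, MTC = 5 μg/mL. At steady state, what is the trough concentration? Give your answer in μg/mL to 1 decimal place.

k = ln2/t½ = ln2/37 ≈ 0.018734 h⁻¹; fraction remaining f = e^(−kτ) = e^(−0.018734×121) ≈ 0.1036.
Each bolus raises the concentration by D/Vd = 1063/88 ≈ 12.080 μg/mL.
Steady-state trough Cmin,ss = C₀·f/(1−f) ≈ 12.080 × 0.1036/0.8964 ≈ 1.396 μg/mL.
Trough 1.4 μg/mL vs MEC 1 μg/mL: adequate.

1.4 μg/mL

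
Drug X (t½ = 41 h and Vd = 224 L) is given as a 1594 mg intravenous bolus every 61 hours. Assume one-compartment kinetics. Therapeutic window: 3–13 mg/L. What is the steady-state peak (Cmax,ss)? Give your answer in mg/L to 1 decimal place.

k = ln2/t½ = ln2/41 ≈ 0.016906 h⁻¹; fraction remaining f = e^(−kτ) = e^(−0.016906×61) ≈ 0.3566.
Accumulation ratio R = 1/(1 − f) ≈ 1/0.6434 ≈ 1.5542.
Each bolus raises the concentration by D/Vd = 1594/224 ≈ 7.116 mg/L.
Steady-state peak Cmax,ss = C₀·R ≈ 7.116 × 1.5542 ≈ 11.060 mg/L.
Peak 11.1 mg/L vs MTC 13 mg/L: below toxic threshold.

11.1 mg/L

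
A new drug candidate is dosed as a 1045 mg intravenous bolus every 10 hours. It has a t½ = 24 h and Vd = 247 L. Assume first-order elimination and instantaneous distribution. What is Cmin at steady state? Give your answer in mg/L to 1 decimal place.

12.6 mg/L

k = ln2/t½ = ln2/24 ≈ 0.028881 h⁻¹; fraction remaining f = e^(−kτ) = e^(−0.028881×10) ≈ 0.7492.
Single-dose peak C₀ = D/Vd = 1045/247 ≈ 4.231 mg/L.
Steady-state trough Cmin,ss = C₀·f/(1−f) ≈ 4.231 × 0.7492/0.2508 ≈ 12.639 mg/L.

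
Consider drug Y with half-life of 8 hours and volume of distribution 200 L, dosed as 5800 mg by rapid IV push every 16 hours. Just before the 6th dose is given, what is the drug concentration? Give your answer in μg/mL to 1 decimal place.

f = (1/2)^(τ/t½) = (1/2)^(16/8) ≈ 0.2500.
C₀ = D/Vd = 5800/200 ≈ 29.000 μg/mL.
Before the 6th dose, 5 doses have been given. Superposition: Cmin = C₀·(f + f² + … + f^5).
≈ 29.000 × (0.2500 + 0.0625 + 0.0156 + 0.0039 + 0.0010) ≈ 29.000 × 0.3330 ≈ 9.657 μg/mL.

9.7 μg/mL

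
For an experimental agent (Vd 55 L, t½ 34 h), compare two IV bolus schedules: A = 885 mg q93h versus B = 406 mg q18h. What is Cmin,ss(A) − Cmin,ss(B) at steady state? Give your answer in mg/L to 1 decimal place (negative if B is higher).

-13.8 mg/L

Regimen A: f = (1/2)^(93/34) ≈ 0.1502; Cmin,ss = (885/55)·f/(1−f) ≈ 2.844 mg/L.
Regimen B: f = (1/2)^(18/34) ≈ 0.6928; Cmin,ss = (406/55)·f/(1−f) ≈ 16.648 mg/L.
Difference ≈ 2.844 − 16.648 ≈ -13.804 mg/L.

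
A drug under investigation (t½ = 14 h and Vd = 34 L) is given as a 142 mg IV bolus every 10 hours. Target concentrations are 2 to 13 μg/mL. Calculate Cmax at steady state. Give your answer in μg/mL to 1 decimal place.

10.7 μg/mL

Over one 10-h interval, 10/14 ≈ 0.71429 half-lives elapse, leaving f ≈ 0.6095 of each dose.
At steady state, accumulation factor R = 1/(1 − e^(−kτ)) ≈ 2.5608.
Single-dose peak C₀ = D/Vd = 142/34 ≈ 4.176 μg/mL.
Steady-state peak Cmax,ss = C₀·R ≈ 4.176 × 2.5608 ≈ 10.694 μg/mL.
Peak 10.7 μg/mL vs MTC 13 μg/mL: below toxic threshold.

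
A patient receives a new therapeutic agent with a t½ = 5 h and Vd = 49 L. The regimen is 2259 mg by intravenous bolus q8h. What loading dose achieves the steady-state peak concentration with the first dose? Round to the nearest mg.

3371 mg

f = (1/2)^(8/5) ≈ 0.329877; accumulation ratio R = 1/(1−f) ≈ 1.49226.
Loading dose to hit Cmax,ss on first dose: D_load = D_maint·R ≈ 2259 × 1.49226 ≈ 3371.02 mg.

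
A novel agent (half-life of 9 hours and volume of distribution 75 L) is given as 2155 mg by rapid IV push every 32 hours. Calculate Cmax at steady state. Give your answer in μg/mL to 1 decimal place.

31.4 μg/mL

τ/t½ = 32/9 ≈ 3.5556, so fraction remaining f = (1/2)^(32/9) ≈ 0.0850.
At steady state, accumulation factor R = 1/(1 − e^(−kτ)) ≈ 1.0929.
Each bolus raises the concentration by D/Vd = 2155/75 ≈ 28.733 μg/mL.
Steady-state peak Cmax,ss = C₀·R ≈ 28.733 × 1.0929 ≈ 31.402 μg/mL.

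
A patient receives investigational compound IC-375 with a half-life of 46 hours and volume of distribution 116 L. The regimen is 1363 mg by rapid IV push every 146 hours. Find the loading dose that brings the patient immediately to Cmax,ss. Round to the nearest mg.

f = (1/2)^(146/46) ≈ 0.110804; accumulation ratio R = 1/(1−f) ≈ 1.12461.
Loading dose to hit Cmax,ss on first dose: D_load = D_maint·R ≈ 1363 × 1.12461 ≈ 1532.84 mg.

1533 mg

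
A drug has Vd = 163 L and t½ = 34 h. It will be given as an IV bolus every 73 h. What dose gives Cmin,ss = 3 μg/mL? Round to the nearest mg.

τ/t½ = 73/34 ≈ 2.1471, so f = (1/2)^(73/34) ≈ 0.225772.
Cmin,ss = (D/Vd)·f/(1−f), so D = Cmin,ss·Vd·(1−f)/f.
D = 3 × 163 × (1−f)/f ≈ 3 × 163 × 3.42925 ≈ 1676.90 mg.

1677 mg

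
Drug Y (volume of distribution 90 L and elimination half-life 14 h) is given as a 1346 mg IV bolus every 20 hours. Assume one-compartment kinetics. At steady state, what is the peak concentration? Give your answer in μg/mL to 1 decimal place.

23.8 μg/mL

Over one 20-h interval, 20/14 ≈ 1.4286 half-lives elapse, leaving f ≈ 0.3715 of each dose.
Accumulation ratio R = 1/(1 − f) ≈ 1/0.6285 ≈ 1.5911.
Single-dose peak C₀ = D/Vd = 1346/90 ≈ 14.956 μg/mL.
Cmax,ss = C₀/(1 − f) ≈ 14.956/0.6285 ≈ 23.796 μg/mL.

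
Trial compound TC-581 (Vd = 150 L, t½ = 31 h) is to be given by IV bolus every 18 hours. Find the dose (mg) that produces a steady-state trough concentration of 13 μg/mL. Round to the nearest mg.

966 mg

τ/t½ = 18/31 ≈ 0.58065, so f = (1/2)^(18/31) ≈ 0.668665.
Cmin,ss = (D/Vd)·f/(1−f), so D = Cmin,ss·Vd·(1−f)/f.
D = 13 × 150 × (1−f)/f ≈ 13 × 150 × 0.49552 ≈ 966.26 mg.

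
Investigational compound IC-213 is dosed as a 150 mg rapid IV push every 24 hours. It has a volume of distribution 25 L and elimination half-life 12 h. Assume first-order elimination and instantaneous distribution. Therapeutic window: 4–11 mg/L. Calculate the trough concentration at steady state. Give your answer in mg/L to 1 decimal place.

The dosing interval is 2 half-lives, so f = 2^(−2) = 0.25.
Accumulation ratio R = 1/(1 − f) = 1/0.75 = 4/3.
Single-dose peak C₀ = D/Vd = 150/25 = 6 mg/L.
Steady-state peak Cmax,ss = C₀·R = 6 × 4/3 ≈ 8.000 mg/L.
Steady-state trough Cmin,ss = Cmax,ss·f ≈ 8.000 × 0.25 ≈ 2.000 mg/L.
Trough 2.0 mg/L vs MEC 4 mg/L: subtherapeutic.

2.0 mg/L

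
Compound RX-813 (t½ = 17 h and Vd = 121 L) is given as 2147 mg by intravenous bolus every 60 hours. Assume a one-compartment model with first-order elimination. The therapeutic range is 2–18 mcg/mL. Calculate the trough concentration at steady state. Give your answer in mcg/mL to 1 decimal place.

1.7 mcg/mL

Over one 60-h interval, 60/17 ≈ 3.5294 half-lives elapse, leaving f ≈ 0.0866 of each dose.
Single-dose peak C₀ = D/Vd = 2147/121 ≈ 17.744 mcg/mL.
Steady-state trough Cmin,ss = C₀·f/(1−f) ≈ 17.744 × 0.0866/0.9134 ≈ 1.682 mcg/mL.
Trough 1.7 mcg/mL vs MEC 2 mcg/mL: subtherapeutic.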